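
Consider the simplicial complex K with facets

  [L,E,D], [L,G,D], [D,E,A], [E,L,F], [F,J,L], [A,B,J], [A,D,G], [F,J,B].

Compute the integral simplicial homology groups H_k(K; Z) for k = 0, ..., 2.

H_0 ≅ Z,  H_1 ≅ Z,  H_2 = 0.

We work with the vertex ordering A < B < D < E < F < G < J < L. The simplices of K, each written with vertices in increasing order, are:

  0-simplices (8): A, B, D, E, F, G, J, L
  1-simplices (16): AB, AD, AE, AG, AJ, BF, BJ, DE, DG, DL, EF, EL, FJ, FL, GL, JL
  2-simplices (8): ABJ, ADE, ADG, BFJ, DEL, DGL, EFL, FJL

giving chain groups C_0 ≅ Z^8, C_1 ≅ Z^16, C_2 ≅ Z^8.

The boundary map ∂_1: C_1 → C_0 sends each edge [p,q] (with p < q) to q − p. For instance
  ∂DL = L − D.
As a 8×16 matrix over Z this has rank 7, with invariant factors (1,1,1,1,1,1,1).

Boundary ∂_2: C_2 → C_1 acts by ∂[p,q,r] = [q,r] − [p,r] + [p,q]. For instance
  ∂ADE = DE − AE + AD,
  ∂ABJ = BJ − AJ + AB.
As a 16×8 matrix over Z this has rank 8, with invariant factors (1,1,1,1,1,1,1,1).

Reading off H_k = ker ∂_k / im ∂_{k+1}:

  H_0: rank C_0 − rank ∂_1 = 8 − 7 = 1, and the invariant factors of ∂_1 are all 1, so H_0 = Z.
  H_1: rank ker ∂_1 − rank ∂_2 = (16 − 7) − 8 = 1, and the invariant factors of ∂_2 are all 1, so H_1 = Z.
  H_2: rank ker ∂_2 − rank ∂_3 = (8 − 8) − 0 = 0, and there is no ∂_3, so H_2 = 0.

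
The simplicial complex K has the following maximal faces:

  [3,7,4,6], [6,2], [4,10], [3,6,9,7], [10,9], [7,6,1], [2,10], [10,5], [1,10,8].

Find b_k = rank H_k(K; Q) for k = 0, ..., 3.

Order the vertices as 1 < 2 < 3 < 4 < 5 < 6 < 7 < 8 < 9 < 10. Listing each simplex with vertices in this order, K has dimension 3 with simplices:

  0-simplices (10): [1], [2], [3], [4], [5], [6], [7], [8], [9], [10]
  1-simplices (19): [1,6], [1,7], [1,8], [1,10], [2,6], [2,10], [3,4], [3,6], [3,7], [3,9], [4,6], [4,7], [4,10], [5,10], [6,7], [6,9], [7,9], [8,10], [9,10]
  2-simplices (9): [1,6,7], [1,8,10], [3,4,6], [3,4,7], [3,6,7], [3,6,9], [3,7,9], [4,6,7], [6,7,9]
  3-simplices (2): [3,4,6,7], [3,6,7,9]

giving chain groups C_0 ≅ Z^10, C_1 ≅ Z^19, C_2 ≅ Z^9, C_3 ≅ Z^2.

Boundary ∂_1: C_1 → C_0 sends each edge [p,q] (with p < q) to q − p.
This gives a 10×19 integer matrix of rank 9; reducing to Smith normal form yields diagonal entries (1,1,1,1,1,1,1,1,1).

The boundary map ∂_2: C_2 → C_1 sends each 2-simplex [p,q,r] to [q,r] − [p,r] + [p,q]. For instance
  ∂[4,6,7] = [6,7] − [4,7] + [4,6],
  ∂[3,6,7] = [6,7] − [3,7] + [3,6].
As a 19×9 matrix over Z this has rank 7, with invariant factors (1,1,1,1,1,1,1).

The boundary map ∂_3: C_3 → C_2 sends each 3-simplex σ to the alternating sum Σ_i (−1)^i (σ with its i-th vertex removed). For instance
  ∂[3,6,7,9] = [6,7,9] − [3,7,9] + [3,6,9] − [3,6,7],
  ∂[3,4,6,7] = [4,6,7] − [3,6,7] + [3,4,7] − [3,4,6].
The resulting 9×2 matrix has rank 2, and its Smith normal form has invariant factors (1,1).

From H_k ≅ ker(∂_k) / im(∂_{k+1}) we obtain:

  H_0: rank C_0 − rank ∂_1 = 10 − 9 = 1, and the invariant factors of ∂_1 are all 1, so H_0 = Z.
  H_1: rank ker ∂_1 − rank ∂_2 = (19 − 9) − 7 = 3, and the invariant factors of ∂_2 are all 1, so H_1 = Z^3.
  H_2: rank ker ∂_2 − rank ∂_3 = (9 − 7) − 2 = 0, and the invariant factors of ∂_3 are all 1, so H_2 = 0.
  H_3: rank ker ∂_3 − rank ∂_4 = (2 − 2) − 0 = 0, and there is no ∂_4, so H_3 = 0.

Hence the Betti numbers are b_0 = 1, b_1 = 3, b_2 = 0, b_3 = 0.

b_0 = 1, b_1 = 3, b_2 = 0, b_3 = 0.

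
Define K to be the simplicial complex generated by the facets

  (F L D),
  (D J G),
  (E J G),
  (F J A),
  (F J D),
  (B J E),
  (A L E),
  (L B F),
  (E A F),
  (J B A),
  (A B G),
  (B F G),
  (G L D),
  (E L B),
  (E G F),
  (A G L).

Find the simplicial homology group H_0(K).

K has 8 vertices, 24 edges, 16 triangles.
rank ∂_0 = 0, rank ∂_1 = 7 ⇒ b_0 = 8 − 0 − 7 = 1; all invariant factors of ∂_1 are 1 so no torsion. So H_0 ≅ Z.

H_0 ≅ Z.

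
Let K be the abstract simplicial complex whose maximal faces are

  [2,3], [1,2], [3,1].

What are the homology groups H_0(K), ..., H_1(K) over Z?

H_0 ≅ Z,  H_1 ≅ Z.

We work with the vertex ordering 1 < 2 < 3. The simplices of K, each written with vertices in increasing order, are:

  0-simplices (3): [1], [2], [3]
  1-simplices (3): [1,2], [1,3], [2,3]

Hence C_0 ≅ Z^3, C_1 ≅ Z^3.

∂_1: C_1 → C_0 is given by ∂[p,q] = [q] − [p]. For instance
  ∂[2,3] = [3] − [2].
The resulting 3×3 matrix has rank 2, and its Smith normal form has invariant factors (1,1).

Computing H_k = (kernel of ∂_k) / (image of ∂_{k+1}):

  H_0: rank C_0 − rank ∂_1 = 3 − 2 = 1, and the invariant factors of ∂_1 are all 1, so H_0 = Z.
  H_1: rank ker ∂_1 − rank ∂_2 = (3 − 2) − 0 = 1, and there is no ∂_2, so H_1 = Z.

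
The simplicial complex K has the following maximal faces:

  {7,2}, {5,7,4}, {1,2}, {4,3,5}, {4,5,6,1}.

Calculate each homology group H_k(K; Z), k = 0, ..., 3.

H_0 ≅ Z,  H_1 ≅ Z,  H_2 = 0,  H_3 = 0.

Order the vertices as 1 < 2 < 3 < 4 < 5 < 6 < 7. Listing each simplex with vertices in this order, K has dimension 3 with simplices:

  0-simplices (7): [1], [2], [3], [4], [5], [6], [7]
  1-simplices (12): [1,2], [1,4], [1,5], [1,6], [2,7], [3,4], [3,5], [4,5], [4,6], [4,7], [5,6], [5,7]
  2-simplices (6): [1,4,5], [1,4,6], [1,5,6], [3,4,5], [4,5,6], [4,5,7]
  3-simplices (1): [1,4,5,6]

so the chain groups are C_0 ≅ Z^7, C_1 ≅ Z^12, C_2 ≅ Z^6, C_3 ≅ Z^1.

∂_1: C_1 → C_0 sends each edge [p,q] (with p < q) to q − p.
The resulting 7×12 matrix has rank 6, and its Smith normal form has invariant factors (1,1,1,1,1,1).

The boundary map ∂_2: C_2 → C_1 sends each 2-simplex [p,q,r] to [q,r] − [p,r] + [p,q]. For instance
  ∂[3,4,5] = [4,5] − [3,5] + [3,4],
  ∂[4,5,7] = [5,7] − [4,7] + [4,5].
The resulting 12×6 matrix has rank 5, and its Smith normal form has invariant factors (1,1,1,1,1).

Boundary ∂_3: C_3 → C_2 sends each 3-simplex σ to the alternating sum Σ_i (−1)^i (σ with its i-th vertex removed). For instance
  ∂[1,4,5,6] = [4,5,6] − [1,5,6] + [1,4,6] − [1,4,5].
As a 6×1 matrix over Z this has rank 1, with invariant factors (1).

Computing H_k = (kernel of ∂_k) / (image of ∂_{k+1}):

  H_0: rank C_0 − rank ∂_1 = 7 − 6 = 1, and the invariant factors of ∂_1 are all 1, so H_0 = Z.
  H_1: rank ker ∂_1 − rank ∂_2 = (12 − 6) − 5 = 1, and the invariant factors of ∂_2 are all 1, so H_1 = Z.
  H_2: rank ker ∂_2 − rank ∂_3 = (6 − 5) − 1 = 0, and the invariant factors of ∂_3 are all 1, so H_2 = 0.
  H_3: rank ker ∂_3 − rank ∂_4 = (1 − 1) − 0 = 0, and there is no ∂_4, so H_3 = 0.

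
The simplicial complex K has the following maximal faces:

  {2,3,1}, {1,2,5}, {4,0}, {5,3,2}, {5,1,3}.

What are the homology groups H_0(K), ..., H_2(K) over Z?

H_0 = Z^2,  H_1 = 0,  H_2 = Z.

We work with the vertex ordering 0 < 1 < 2 < 3 < 4 < 5. The simplices of K, each written with vertices in increasing order, are:

  0-simplices (6): [0], [1], [2], [3], [4], [5]
  1-simplices (7): [0,4], [1,2], [1,3], [1,5], [2,3], [2,5], [3,5]
  2-simplices (4): [1,2,3], [1,2,5], [1,3,5], [2,3,5]

giving chain groups C_0 ≅ Z^6, C_1 ≅ Z^7, C_2 ≅ Z^4.

Boundary ∂_1: C_1 → C_0 sends each edge [p,q] (with p < q) to q − p. For instance
  ∂[3,5] = [5] − [3].
This gives a 6×7 integer matrix of rank 4; reducing to Smith normal form yields diagonal entries (1,1,1,1).

∂_2: C_2 → C_1 acts by ∂[p,q,r] = [q,r] − [p,r] + [p,q]. For instance
  ∂[1,3,5] = [3,5] − [1,5] + [1,3],
  ∂[1,2,3] = [2,3] − [1,3] + [1,2].
This gives a 7×4 integer matrix of rank 3; reducing to Smith normal form yields diagonal entries (1,1,1).

Computing H_k = (kernel of ∂_k) / (image of ∂_{k+1}):

  H_0: rank C_0 − rank ∂_1 = 6 − 4 = 2, and the invariant factors of ∂_1 are all 1, so H_0 = Z^2.
  H_1: rank ker ∂_1 − rank ∂_2 = (7 − 4) − 3 = 0, and the invariant factors of ∂_2 are all 1, so H_1 = 0.
  H_2: rank ker ∂_2 − rank ∂_3 = (4 − 3) − 0 = 1, and there is no ∂_3, so H_2 = Z.

As a check, the Euler characteristic is 6 − 7 + 4 = 3, which agrees with 2 − 0 + 1 = 3.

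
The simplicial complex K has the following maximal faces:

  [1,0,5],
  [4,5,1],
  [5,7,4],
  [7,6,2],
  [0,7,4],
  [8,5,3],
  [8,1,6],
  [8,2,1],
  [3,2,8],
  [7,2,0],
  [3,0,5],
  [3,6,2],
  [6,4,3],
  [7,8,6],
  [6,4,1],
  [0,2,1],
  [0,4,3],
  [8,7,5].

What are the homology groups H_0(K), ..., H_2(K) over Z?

Take the total order 0 < 1 < 2 < 3 < 4 < 5 < 6 < 7 < 8 on the vertex set. Then K (dimension 2) consists of the simplices:

  0-simplices (9): [0], [1], [2], [3], [4], [5], [6], [7], [8]
  1-simplices (27): (27 of them)
  2-simplices (18): [0,1,2], [0,1,5], [0,2,7], [0,3,4], [0,3,5], [0,4,7], [1,2,8], [1,4,5], [1,4,6], [1,6,8], [2,3,6], [2,3,8], [2,6,7], [3,4,6], [3,5,8], [4,5,7], [5,7,8], [6,7,8]

giving chain groups C_0 ≅ Z^9, C_1 ≅ Z^27, C_2 ≅ Z^18.

∂_1: C_1 → C_0 sends each edge [p,q] (with p < q) to q − p.
The resulting 9×27 matrix has rank 8, and its Smith normal form has invariant factors (1,1,1,1,1,1,1,1).

Boundary ∂_2: C_2 → C_1 acts by ∂[p,q,r] = [q,r] − [p,r] + [p,q]. For instance
  ∂[0,3,4] = [3,4] − [0,4] + [0,3],
  ∂[0,2,7] = [2,7] − [0,7] + [0,2].
As a 27×18 matrix over Z this has rank 18, with invariant factors (1,1,1,1,1,1,1,1,1,1,1,1,1,1,1,1,1,2).

Now H_k = ker ∂_k / im ∂_{k+1}, so:

  H_0: rank C_0 − rank ∂_1 = 9 − 8 = 1, and the invariant factors of ∂_1 are all 1, so H_0 ≅ Z.
  H_1: rank ker ∂_1 − rank ∂_2 = (27 − 8) − 18 = 1, and ∂_2 has invariant factor 2 > 1, so H_1 ≅ Z ⊕ Z/2.
  H_2: rank ker ∂_2 − rank ∂_3 = (18 − 18) − 0 = 0, and there is no ∂_3, so H_2 ≅ 0.

As a check, the Euler characteristic is 9 − 27 + 18 = 0, which agrees with 1 − 1 + 0 = 0.

H_0 ≅ Z,  H_1 ≅ Z ⊕ Z/2,  H_2 = 0.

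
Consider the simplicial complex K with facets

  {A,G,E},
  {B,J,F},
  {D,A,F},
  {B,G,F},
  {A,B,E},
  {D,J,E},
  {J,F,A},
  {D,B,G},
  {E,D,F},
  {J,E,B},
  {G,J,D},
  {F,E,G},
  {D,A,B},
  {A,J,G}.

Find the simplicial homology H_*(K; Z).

K has 7 vertices, 21 edges, 14 triangles.
rank ∂_0 = 0, rank ∂_1 = 6 ⇒ b_0 = 7 − 0 − 6 = 1; all invariant factors of ∂_1 are 1 so no torsion. So H_0 = Z.
rank ∂_1 = 6, rank ∂_2 = 13 ⇒ b_1 = 21 − 6 − 13 = 2; all invariant factors of ∂_2 are 1 so no torsion. So H_1 = Z^2.
rank ∂_2 = 13, rank ∂_3 = 0 ⇒ b_2 = 14 − 13 − 0 = 1. So H_2 = Z.

H_0 = Z,  H_1 = Z^2,  H_2 = Z.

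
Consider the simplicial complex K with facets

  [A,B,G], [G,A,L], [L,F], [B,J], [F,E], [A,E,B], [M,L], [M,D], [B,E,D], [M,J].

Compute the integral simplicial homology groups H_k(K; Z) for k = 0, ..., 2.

Fix the vertex order A < B < D < E < F < G < J < L < M and write every simplex with vertices in increasing order. Then dim K = 2 and the simplices of K are:

  0-simplices (9): A, B, D, E, F, G, J, L, M
  1-simplices (15): AB, AE, AG, AL, BD, BE, BG, BJ, DE, DM, EF, FL, GL, JM, LM
  2-simplices (4): ABE, ABG, AGL, BDE

giving chain groups C_0 ≅ Z^9, C_1 ≅ Z^15, C_2 ≅ Z^4.

The boundary map ∂_1: C_1 → C_0 maps an edge to its endpoints' difference, ∂[p,q] = q − p.
The resulting 9×15 matrix has rank 8, and its Smith normal form has invariant factors (1,1,1,1,1,1,1,1).

Boundary ∂_2: C_2 → C_1 maps a triangle to the signed sum of its edges. For instance
  ∂ABE = BE − AE + AB,
  ∂BDE = DE − BE + BD.
This gives a 15×4 integer matrix of rank 4; reducing to Smith normal form yields diagonal entries (1,1,1,1).

Computing H_k = (kernel of ∂_k) / (image of ∂_{k+1}):

  H_0: rank C_0 − rank ∂_1 = 9 − 8 = 1, and the invariant factors of ∂_1 are all 1, so H_0 = Z.
  H_1: rank ker ∂_1 − rank ∂_2 = (15 − 8) − 4 = 3, and the invariant factors of ∂_2 are all 1, so H_1 = Z^3.
  H_2: rank ker ∂_2 − rank ∂_3 = (4 − 4) − 0 = 0, and there is no ∂_3, so H_2 = 0.

As a check, the Euler characteristic is 9 − 15 + 4 = -2, which agrees with 1 − 3 + 0 = -2.

H_0 ≅ Z,  H_1 ≅ Z^3,  H_2 = 0.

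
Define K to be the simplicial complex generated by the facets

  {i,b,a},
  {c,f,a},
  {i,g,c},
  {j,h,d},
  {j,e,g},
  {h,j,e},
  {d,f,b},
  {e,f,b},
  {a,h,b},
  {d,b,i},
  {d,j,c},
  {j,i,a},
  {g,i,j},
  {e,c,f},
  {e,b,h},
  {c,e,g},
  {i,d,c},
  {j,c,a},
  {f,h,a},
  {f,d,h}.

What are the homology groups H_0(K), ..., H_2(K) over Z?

H_0 = Z,  H_1 = Z ⊕ Z/2,  H_2 = 0.

We work with the vertex ordering a < b < c < d < e < f < g < h < i < j. The simplices of K, each written with vertices in increasing order, are:

  0-simplices (10): a, b, c, d, e, f, g, h, i, j
  1-simplices (30): ab, ac, af, ah, ai, aj, bd, be, bf, bh, bi, cd, ce, cf, cg, ci, cj, df, dh, di, dj, ef, eg, eh, ej, fh, gi, gj, hj, ij
  2-simplices (20): abh, abi, acf, acj, afh, aij, bdf, bdi, bef, beh, cdi, cdj, cef, ceg, cgi, dfh, dhj, egj, ehj, gij

giving chain groups C_0 ≅ Z^10, C_1 ≅ Z^30, C_2 ≅ Z^20.

∂_1: C_1 → C_0 sends each edge [p,q] (with p < q) to q − p. For instance
  ∂hj = j − h.
The resulting 10×30 matrix has rank 9, and its Smith normal form has invariant factors (1,1,1,1,1,1,1,1,1).

Boundary ∂_2: C_2 → C_1 maps a triangle to the signed sum of its edges. For instance
  ∂acf = cf − af + ac,
  ∂bdf = df − bf + bd.
The resulting 30×20 matrix has rank 20, and its Smith normal form has invariant factors (1,1,1,1,1,1,1,1,1,1,1,1,1,1,1,1,1,1,1,2).

Now H_k = ker ∂_k / im ∂_{k+1}, so:

  H_0: rank C_0 − rank ∂_1 = 10 − 9 = 1, and the invariant factors of ∂_1 are all 1, so H_0 ≅ Z.
  H_1: rank ker ∂_1 − rank ∂_2 = (30 − 9) − 20 = 1, and ∂_2 has invariant factor 2 > 1, so H_1 ≅ Z ⊕ Z/2.
  H_2: rank ker ∂_2 − rank ∂_3 = (20 − 20) − 0 = 0, and there is no ∂_3, so H_2 ≅ 0.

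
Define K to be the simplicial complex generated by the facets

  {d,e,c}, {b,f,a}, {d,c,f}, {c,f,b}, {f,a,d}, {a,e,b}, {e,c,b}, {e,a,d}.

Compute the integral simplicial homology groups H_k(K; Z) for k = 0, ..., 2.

H_0 = Z,  H_1 = 0,  H_2 = Z.

Take the total order a < b < c < d < e < f on the vertex set. Then K (dimension 2) consists of the simplices:

  0-simplices (6): a, b, c, d, e, f
  1-simplices (12): ab, ad, ae, af, bc, be, bf, cd, ce, cf, de, df
  2-simplices (8): abe, abf, ade, adf, bce, bcf, cde, cdf

Hence C_0 ≅ Z^6, C_1 ≅ Z^12, C_2 ≅ Z^8.

Boundary ∂_1: C_1 → C_0 is given by ∂[p,q] = [q] − [p].
The 6×12 boundary matrix has rank 5 and Smith normal form diag(1,1,1,1,1).

Boundary ∂_2: C_2 → C_1 maps a triangle to the signed sum of its edges. For instance
  ∂cdf = df − cf + cd,
  ∂bcf = cf − bf + bc.
This gives a 12×8 integer matrix of rank 7; reducing to Smith normal form yields diagonal entries (1,1,1,1,1,1,1).

Reading off H_k = ker ∂_k / im ∂_{k+1}:

  H_0: rank C_0 − rank ∂_1 = 6 − 5 = 1, and the invariant factors of ∂_1 are all 1, so H_0 ≅ Z.
  H_1: rank ker ∂_1 − rank ∂_2 = (12 − 5) − 7 = 0, and the invariant factors of ∂_2 are all 1, so H_1 ≅ 0.
  H_2: rank ker ∂_2 − rank ∂_3 = (8 − 7) − 0 = 1, and there is no ∂_3, so H_2 ≅ Z.

As a check, the Euler characteristic is 6 − 12 + 8 = 2, which agrees with 1 − 0 + 1 = 2.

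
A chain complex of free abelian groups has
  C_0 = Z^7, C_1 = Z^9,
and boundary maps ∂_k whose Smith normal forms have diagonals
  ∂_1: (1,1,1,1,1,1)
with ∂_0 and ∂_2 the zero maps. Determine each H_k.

H_0 = Z,  H_1 = Z^3.

H_0: b_0 = 7 − 0 − 6 = 1; torsion from ∂_1 factors > 1: none. So H_0 = Z.
H_1: b_1 = 9 − 6 − 0 = 3; torsion from ∂_2 factors > 1: none. So H_1 = Z^3.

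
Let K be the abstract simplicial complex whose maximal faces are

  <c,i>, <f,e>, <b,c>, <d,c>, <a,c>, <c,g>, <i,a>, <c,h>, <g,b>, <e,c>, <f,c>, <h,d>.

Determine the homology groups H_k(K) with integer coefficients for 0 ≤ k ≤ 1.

H_0 = Z,  H_1 = Z^4.

We work with the vertex ordering a < b < c < d < e < f < g < h < i. The simplices of K, each written with vertices in increasing order, are:

  0-simplices (9): a, b, c, d, e, f, g, h, i
  1-simplices (12): ac, ai, bc, bg, cd, ce, cf, cg, ch, ci, dh, ef

Hence C_0 ≅ Z^9, C_1 ≅ Z^12.

Boundary ∂_1: C_1 → C_0 is given by ∂[p,q] = [q] − [p]. For instance
  ∂ac = c − a.
The resulting 9×12 matrix has rank 8, and its Smith normal form has invariant factors (1,1,1,1,1,1,1,1).

From H_k ≅ ker(∂_k) / im(∂_{k+1}) we obtain:

  H_0: rank C_0 − rank ∂_1 = 9 − 8 = 1, and the invariant factors of ∂_1 are all 1, so H_0 ≅ Z.
  H_1: rank ker ∂_1 − rank ∂_2 = (12 − 8) − 0 = 4, and there is no ∂_2, so H_1 ≅ Z^4.

As a check, the Euler characteristic is 9 − 12 = -3, which agrees with 1 − 4 = -3.
(K is a triangulation of a wedge of 4 circles.)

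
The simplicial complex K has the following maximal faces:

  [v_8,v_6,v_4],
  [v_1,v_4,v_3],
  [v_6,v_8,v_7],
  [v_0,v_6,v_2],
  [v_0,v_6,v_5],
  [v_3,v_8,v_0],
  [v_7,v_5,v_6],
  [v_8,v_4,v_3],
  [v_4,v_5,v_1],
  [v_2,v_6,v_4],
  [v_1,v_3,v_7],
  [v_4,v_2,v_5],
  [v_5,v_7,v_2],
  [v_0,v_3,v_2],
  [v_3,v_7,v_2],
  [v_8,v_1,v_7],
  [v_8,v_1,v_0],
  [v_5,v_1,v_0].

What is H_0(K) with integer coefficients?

K has 9 vertices, 27 edges, 18 triangles.
rank ∂_0 = 0, rank ∂_1 = 8 ⇒ b_0 = 9 − 0 − 8 = 1; all invariant factors of ∂_1 are 1 so no torsion. So H_0 ≅ Z.

H_0 ≅ Z.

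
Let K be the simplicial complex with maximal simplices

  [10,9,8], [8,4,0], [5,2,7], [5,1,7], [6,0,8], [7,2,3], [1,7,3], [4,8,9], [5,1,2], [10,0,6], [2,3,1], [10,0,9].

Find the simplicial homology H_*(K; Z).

Order the vertices as 0 < 1 < 2 < 3 < 4 < 5 < 6 < 7 < 8 < 9 < 10. Listing each simplex with vertices in this order, K has dimension 2 with simplices:

  0-simplices (11): [0], [1], [2], [3], [4], [5], [6], [7], [8], [9], [10]
  1-simplices (21): [0,4], [0,6], [0,8], [0,9], [0,10], [1,2], [1,3], [1,5], [1,7], [2,3], [2,5], [2,7], [3,7], [4,8], [4,9], [5,7], [6,8], [6,10], [8,9], [8,10], [9,10]
  2-simplices (12): [0,4,8], [0,6,8], [0,6,10], [0,9,10], [1,2,3], [1,2,5], [1,3,7], [1,5,7], [2,3,7], [2,5,7], [4,8,9], [8,9,10]

giving chain groups C_0 ≅ Z^11, C_1 ≅ Z^21, C_2 ≅ Z^12.

∂_1: C_1 → C_0 is given by ∂[p,q] = [q] − [p]. For instance
  ∂[0,10] = [10] − [0].
The 11×21 boundary matrix has rank 9 and Smith normal form diag(1,1,1,1,1,1,1,1,1).

The boundary map ∂_2: C_2 → C_1 maps a triangle to the signed sum of its edges. For instance
  ∂[0,6,8] = [6,8] − [0,8] + [0,6],
  ∂[2,3,7] = [3,7] − [2,7] + [2,3].
The 21×12 boundary matrix has rank 11 and Smith normal form diag(1,1,1,1,1,1,1,1,1,1,1).

Reading off H_k = ker ∂_k / im ∂_{k+1}:

  H_0: rank C_0 − rank ∂_1 = 11 − 9 = 2, and the invariant factors of ∂_1 are all 1, so H_0 = Z^2.
  H_1: rank ker ∂_1 − rank ∂_2 = (21 − 9) − 11 = 1, and the invariant factors of ∂_2 are all 1, so H_1 = Z.
  H_2: rank ker ∂_2 − rank ∂_3 = (12 − 11) − 0 = 1, and there is no ∂_3, so H_2 = Z.

(K is a triangulation of the disjoint union of the 2-sphere S^2 and the cylinder S^1 x I.)

H_0 = Z^2,  H_1 = Z,  H_2 = Z.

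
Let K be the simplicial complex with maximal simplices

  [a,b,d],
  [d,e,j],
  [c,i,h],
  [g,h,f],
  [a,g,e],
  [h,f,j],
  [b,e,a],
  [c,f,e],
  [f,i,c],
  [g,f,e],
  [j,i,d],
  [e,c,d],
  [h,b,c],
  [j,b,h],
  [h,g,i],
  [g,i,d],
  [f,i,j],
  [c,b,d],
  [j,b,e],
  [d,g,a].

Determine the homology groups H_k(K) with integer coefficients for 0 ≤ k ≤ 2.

H_0 = Z,  H_1 = Z ⊕ Z/2,  H_2 = 0.

Fix the vertex order a < b < c < d < e < f < g < h < i < j and write every simplex with vertices in increasing order. Then dim K = 2 and the simplices of K are:

  0-simplices (10): a, b, c, d, e, f, g, h, i, j
  1-simplices (30): ab, ad, ae, ag, bc, bd, be, bh, bj, cd, ce, cf, ch, ci, de, dg, di, dj, ef, eg, ej, fg, fh, fi, fj, gh, gi, hi, hj, ij
  2-simplices (20): abd, abe, adg, aeg, bcd, bch, bej, bhj, cde, cef, cfi, chi, dej, dgi, dij, efg, fgh, fhj, fij, ghi

so the chain groups are C_0 ≅ Z^10, C_1 ≅ Z^30, C_2 ≅ Z^20.

∂_1: C_1 → C_0 sends each edge [p,q] (with p < q) to q − p.
As a 10×30 matrix over Z this has rank 9, with invariant factors (1,1,1,1,1,1,1,1,1).

∂_2: C_2 → C_1 sends each 2-simplex [p,q,r] to [q,r] − [p,r] + [p,q]. For instance
  ∂bhj = hj − bj + bh,
  ∂cfi = fi − ci + cf.
The resulting 30×20 matrix has rank 20, and its Smith normal form has invariant factors (1,1,1,1,1,1,1,1,1,1,1,1,1,1,1,1,1,1,1,2).

From H_k ≅ ker(∂_k) / im(∂_{k+1}) we obtain:

  H_0: rank C_0 − rank ∂_1 = 10 − 9 = 1, and the invariant factors of ∂_1 are all 1, so H_0 = Z.
  H_1: rank ker ∂_1 − rank ∂_2 = (30 − 9) − 20 = 1, and ∂_2 has invariant factor 2 > 1, so H_1 = Z ⊕ Z/2.
  H_2: rank ker ∂_2 − rank ∂_3 = (20 − 20) − 0 = 0, and there is no ∂_3, so H_2 = 0.

As a check, the Euler characteristic is 10 − 30 + 20 = 0, which agrees with 1 − 1 + 0 = 0.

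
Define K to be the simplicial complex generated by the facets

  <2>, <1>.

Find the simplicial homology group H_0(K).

H_0 ≅ Z^2.

We work with the vertex ordering 1 < 2. The simplices of K, each written with vertices in increasing order, are:

  0-simplices (2): [1], [2]

so the chain groups are C_0 ≅ Z^2.

Reading off H_k = ker ∂_k / im ∂_{k+1}:

  H_0: rank C_0 − rank ∂_1 = 2 − 0 = 2, and there is no ∂_1, so H_0 ≅ Z^2.

(K is a triangulation of a set of 2 points.)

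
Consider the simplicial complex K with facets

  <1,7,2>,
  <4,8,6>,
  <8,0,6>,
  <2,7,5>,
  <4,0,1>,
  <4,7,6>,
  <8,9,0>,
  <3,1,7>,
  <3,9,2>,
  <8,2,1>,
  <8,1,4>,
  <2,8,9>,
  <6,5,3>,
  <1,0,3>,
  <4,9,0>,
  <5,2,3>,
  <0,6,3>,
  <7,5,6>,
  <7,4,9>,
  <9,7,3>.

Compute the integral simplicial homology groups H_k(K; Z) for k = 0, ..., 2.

Fix the vertex order 0 < 1 < 2 < 3 < 4 < 5 < 6 < 7 < 8 < 9 and write every simplex with vertices in increasing order. Then dim K = 2 and the simplices of K are:

  0-simplices (10): [0], [1], [2], [3], [4], [5], [6], [7], [8], [9]
  1-simplices (30): (30 of them)
  2-simplices (20): (20 of them)

so the chain groups are C_0 ≅ Z^10, C_1 ≅ Z^30, C_2 ≅ Z^20.

Boundary ∂_1: C_1 → C_0 maps an edge to its endpoints' difference, ∂[p,q] = q − p. For instance
  ∂[3,6] = [6] − [3].
The resulting 10×30 matrix has rank 9, and its Smith normal form has invariant factors (1,1,1,1,1,1,1,1,1).

∂_2: C_2 → C_1 acts by ∂[p,q,r] = [q,r] − [p,r] + [p,q]. For instance
  ∂[5,6,7] = [6,7] − [5,7] + [5,6],
  ∂[3,7,9] = [7,9] − [3,9] + [3,7].
The resulting 30×20 matrix has rank 20, and its Smith normal form has invariant factors (1,1,1,1,1,1,1,1,1,1,1,1,1,1,1,1,1,1,1,2).

Reading off H_k = ker ∂_k / im ∂_{k+1}:

  H_0: rank C_0 − rank ∂_1 = 10 − 9 = 1, and the invariant factors of ∂_1 are all 1, so H_0 = Z.
  H_1: rank ker ∂_1 − rank ∂_2 = (30 − 9) − 20 = 1, and ∂_2 has invariant factor 2 > 1, so H_1 = Z ⊕ Z/2.
  H_2: rank ker ∂_2 − rank ∂_3 = (20 − 20) − 0 = 0, and there is no ∂_3, so H_2 = 0.

As a check, the Euler characteristic is 10 − 30 + 20 = 0, which agrees with 1 − 1 + 0 = 0.
(K is a triangulation of the Klein bottle.)

H_0 ≅ Z,  H_1 ≅ Z ⊕ Z/2,  H_2 = 0.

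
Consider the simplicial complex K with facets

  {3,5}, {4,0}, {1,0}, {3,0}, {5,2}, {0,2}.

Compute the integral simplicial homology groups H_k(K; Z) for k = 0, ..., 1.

Take the total order 0 < 1 < 2 < 3 < 4 < 5 on the vertex set. Then K (dimension 1) consists of the simplices:

  0-simplices (6): [0], [1], [2], [3], [4], [5]
  1-simplices (6): [0,1], [0,2], [0,3], [0,4], [2,5], [3,5]

Hence C_0 ≅ Z^6, C_1 ≅ Z^6.

∂_1: C_1 → C_0 sends each edge [p,q] (with p < q) to q − p. For instance
  ∂[0,1] = [1] − [0].
As a 6×6 matrix over Z this has rank 5, with invariant factors (1,1,1,1,1).

Now H_k = ker ∂_k / im ∂_{k+1}, so:

  H_0: rank C_0 − rank ∂_1 = 6 − 5 = 1, and the invariant factors of ∂_1 are all 1, so H_0 = Z.
  H_1: rank ker ∂_1 − rank ∂_2 = (6 − 5) − 0 = 1, and there is no ∂_2, so H_1 = Z.

H_0 ≅ Z,  H_1 ≅ Z.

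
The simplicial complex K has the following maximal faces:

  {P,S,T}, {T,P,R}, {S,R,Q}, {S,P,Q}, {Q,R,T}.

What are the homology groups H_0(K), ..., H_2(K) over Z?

H_0 ≅ Z,  H_1 ≅ Z,  H_2 = 0.

Order the vertices as P < Q < R < S < T. Listing each simplex with vertices in this order, K has dimension 2 with simplices:

  0-simplices (5): P, Q, R, S, T
  1-simplices (10): PQ, PR, PS, PT, QR, QS, QT, RS, RT, ST
  2-simplices (5): PQS, PRT, PST, QRS, QRT

giving chain groups C_0 ≅ Z^5, C_1 ≅ Z^10, C_2 ≅ Z^5.

∂_1: C_1 → C_0 maps an edge to its endpoints' difference, ∂[p,q] = q − p. For instance
  ∂PQ = Q − P.
As a 5×10 matrix over Z this has rank 4, with invariant factors (1,1,1,1).

The boundary map ∂_2: C_2 → C_1 acts by ∂[p,q,r] = [q,r] − [p,r] + [p,q]. For instance
  ∂QRS = RS − QS + QR,
  ∂PQS = QS − PS + PQ.
The 10×5 boundary matrix has rank 5 and Smith normal form diag(1,1,1,1,1).

From H_k ≅ ker(∂_k) / im(∂_{k+1}) we obtain:

  H_0: rank C_0 − rank ∂_1 = 5 − 4 = 1, and the invariant factors of ∂_1 are all 1, so H_0 = Z.
  H_1: rank ker ∂_1 − rank ∂_2 = (10 − 4) − 5 = 1, and the invariant factors of ∂_2 are all 1, so H_1 = Z.
  H_2: rank ker ∂_2 − rank ∂_3 = (5 − 5) − 0 = 0, and there is no ∂_3, so H_2 = 0.

(K is a triangulation of the Möbius band.)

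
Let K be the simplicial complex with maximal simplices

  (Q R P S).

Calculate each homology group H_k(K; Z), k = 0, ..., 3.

K has 4 vertices, 6 edges, 4 triangles, 1 3-simplex.
rank ∂_0 = 0, rank ∂_1 = 3 ⇒ b_0 = 4 − 0 − 3 = 1; all invariant factors of ∂_1 are 1 so no torsion. So H_0 ≅ Z.
rank ∂_1 = 3, rank ∂_2 = 3 ⇒ b_1 = 6 − 3 − 3 = 0; all invariant factors of ∂_2 are 1 so no torsion. So H_1 ≅ 0.
rank ∂_2 = 3, rank ∂_3 = 1 ⇒ b_2 = 4 − 3 − 1 = 0; all invariant factors of ∂_3 are 1 so no torsion. So H_2 ≅ 0.
rank ∂_3 = 1, rank ∂_4 = 0 ⇒ b_3 = 1 − 1 − 0 = 0. So H_3 ≅ 0.

H_0 = Z,  H_1 = 0,  H_2 = 0,  H_3 = 0.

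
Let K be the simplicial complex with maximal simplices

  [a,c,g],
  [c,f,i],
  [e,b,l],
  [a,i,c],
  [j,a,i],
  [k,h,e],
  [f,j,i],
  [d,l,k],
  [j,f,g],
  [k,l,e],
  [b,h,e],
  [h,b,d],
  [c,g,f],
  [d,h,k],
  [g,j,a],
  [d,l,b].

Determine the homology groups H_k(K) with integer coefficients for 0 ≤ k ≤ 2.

H_0 = Z^2,  H_1 = 0,  H_2 = Z^2.

Order the vertices as a < b < c < d < e < f < g < h < i < j < k < l. Listing each simplex with vertices in this order, K has dimension 2 with simplices:

  0-simplices (12): a, b, c, d, e, f, g, h, i, j, k, l
  1-simplices (24): ac, ag, ai, aj, bd, be, bh, bl, cf, cg, ci, dh, dk, dl, eh, ek, el, fg, fi, fj, gj, hk, ij, kl
  2-simplices (16): acg, aci, agj, aij, bdh, bdl, beh, bel, cfg, cfi, dhk, dkl, ehk, ekl, fgj, fij

giving chain groups C_0 ≅ Z^12, C_1 ≅ Z^24, C_2 ≅ Z^16.

The boundary map ∂_1: C_1 → C_0 sends each edge [p,q] (with p < q) to q − p. For instance
  ∂dh = h − d.
The 12×24 boundary matrix has rank 10 and Smith normal form diag(1,1,1,1,1,1,1,1,1,1).

The boundary map ∂_2: C_2 → C_1 acts by ∂[p,q,r] = [q,r] − [p,r] + [p,q]. For instance
  ∂dhk = hk − dk + dh,
  ∂ekl = kl − el + ek.
As a 24×16 matrix over Z this has rank 14, with invariant factors (1,1,1,1,1,1,1,1,1,1,1,1,1,1).

Reading off H_k = ker ∂_k / im ∂_{k+1}:

  H_0: rank C_0 − rank ∂_1 = 12 − 10 = 2, and the invariant factors of ∂_1 are all 1, so H_0 = Z^2.
  H_1: rank ker ∂_1 − rank ∂_2 = (24 − 10) − 14 = 0, and the invariant factors of ∂_2 are all 1, so H_1 = 0.
  H_2: rank ker ∂_2 − rank ∂_3 = (16 − 14) − 0 = 2, and there is no ∂_3, so H_2 = Z^2.

As a check, the Euler characteristic is 12 − 24 + 16 = 4, which agrees with 2 − 0 + 2 = 4.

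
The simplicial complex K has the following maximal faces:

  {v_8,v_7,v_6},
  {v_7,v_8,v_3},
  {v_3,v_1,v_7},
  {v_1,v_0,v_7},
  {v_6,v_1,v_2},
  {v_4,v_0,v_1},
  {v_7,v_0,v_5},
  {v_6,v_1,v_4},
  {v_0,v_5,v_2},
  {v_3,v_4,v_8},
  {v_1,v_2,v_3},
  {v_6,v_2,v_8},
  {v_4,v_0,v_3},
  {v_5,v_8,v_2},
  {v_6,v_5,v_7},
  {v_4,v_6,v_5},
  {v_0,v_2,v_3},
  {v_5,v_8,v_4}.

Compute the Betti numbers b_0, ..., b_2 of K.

We work with the vertex ordering v_0 < v_1 < v_2 < v_3 < v_4 < v_5 < v_6 < v_7 < v_8. The simplices of K, each written with vertices in increasing order, are:

  0-simplices (9): [v_0], [v_1], [v_2], [v_3], [v_4], [v_5], [v_6], [v_7], [v_8]
  1-simplices (27): (27 of them)
  2-simplices (18): (18 of them)

so the chain groups are C_0 ≅ Z^9, C_1 ≅ Z^27, C_2 ≅ Z^18.

∂_1: C_1 → C_0 maps an edge to its endpoints' difference, ∂[p,q] = q − p.
The resulting 9×27 matrix has rank 8, and its Smith normal form has invariant factors (1,1,1,1,1,1,1,1).

The boundary map ∂_2: C_2 → C_1 acts by ∂[p,q,r] = [q,r] − [p,r] + [p,q]. For instance
  ∂[v_0,v_2,v_5] = [v_2,v_5] − [v_0,v_5] + [v_0,v_2],
  ∂[v_1,v_4,v_6] = [v_4,v_6] − [v_1,v_6] + [v_1,v_4].
The resulting 27×18 matrix has rank 18, and its Smith normal form has invariant factors (1,1,1,1,1,1,1,1,1,1,1,1,1,1,1,1,1,2).

From H_k ≅ ker(∂_k) / im(∂_{k+1}) we obtain:

  H_0: rank C_0 − rank ∂_1 = 9 − 8 = 1, and the invariant factors of ∂_1 are all 1, so H_0 ≅ Z.
  H_1: rank ker ∂_1 − rank ∂_2 = (27 − 8) − 18 = 1, and ∂_2 has invariant factor 2 > 1, so H_1 ≅ Z ⊕ Z_2.
  H_2: rank ker ∂_2 − rank ∂_3 = (18 − 18) − 0 = 0, and there is no ∂_3, so H_2 ≅ 0.

Hence the Betti numbers are b_0 = 1, b_1 = 1, b_2 = 0.

b_0 = 1, b_1 = 1, b_2 = 0.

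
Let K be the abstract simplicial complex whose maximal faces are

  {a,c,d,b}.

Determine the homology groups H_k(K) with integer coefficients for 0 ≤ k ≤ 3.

H_0 = Z,  H_1 = 0,  H_2 = 0,  H_3 = 0.

Order the vertices as a < b < c < d. Listing each simplex with vertices in this order, K has dimension 3 with simplices:

  0-simplices (4): a, b, c, d
  1-simplices (6): ab, ac, ad, bc, bd, cd
  2-simplices (4): abc, abd, acd, bcd
  3-simplices (1): abcd

Hence C_0 ≅ Z^4, C_1 ≅ Z^6, C_2 ≅ Z^4, C_3 ≅ Z^1.

Boundary ∂_1: C_1 → C_0 maps an edge to its endpoints' difference, ∂[p,q] = q − p.
This gives a 4×6 integer matrix of rank 3; reducing to Smith normal form yields diagonal entries (1,1,1).

The boundary map ∂_2: C_2 → C_1 maps a triangle to the signed sum of its edges. For instance
  ∂abd = bd − ad + ab,
  ∂abc = bc − ac + ab.
This gives a 6×4 integer matrix of rank 3; reducing to Smith normal form yields diagonal entries (1,1,1).

∂_3: C_3 → C_2 sends each 3-simplex σ to the alternating sum Σ_i (−1)^i (σ with its i-th vertex removed). For instance
  ∂abcd = bcd − acd + abd − abc.
The 4×1 boundary matrix has rank 1 and Smith normal form diag(1).

Reading off H_k = ker ∂_k / im ∂_{k+1}:

  H_0: rank C_0 − rank ∂_1 = 4 − 3 = 1, and the invariant factors of ∂_1 are all 1, so H_0 ≅ Z.
  H_1: rank ker ∂_1 − rank ∂_2 = (6 − 3) − 3 = 0, and the invariant factors of ∂_2 are all 1, so H_1 ≅ 0.
  H_2: rank ker ∂_2 − rank ∂_3 = (4 − 3) − 1 = 0, and the invariant factors of ∂_3 are all 1, so H_2 ≅ 0.
  H_3: rank ker ∂_3 − rank ∂_4 = (1 − 1) − 0 = 0, and there is no ∂_4, so H_3 ≅ 0.

As a check, the Euler characteristic is 4 − 6 + 4 − 1 = 1, which agrees with 1 − 0 + 0 − 0 = 1.
(K is a triangulation of the 3-simplex.)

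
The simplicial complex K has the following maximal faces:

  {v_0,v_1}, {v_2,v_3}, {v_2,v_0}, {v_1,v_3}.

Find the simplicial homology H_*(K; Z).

K has 4 vertices, 4 edges.
rank ∂_0 = 0, rank ∂_1 = 3 ⇒ b_0 = 4 − 0 − 3 = 1; all invariant factors of ∂_1 are 1 so no torsion. So H_0 = Z.
rank ∂_1 = 3, rank ∂_2 = 0 ⇒ b_1 = 4 − 3 − 0 = 1. So H_1 = Z.

H_0 = Z,  H_1 = Z.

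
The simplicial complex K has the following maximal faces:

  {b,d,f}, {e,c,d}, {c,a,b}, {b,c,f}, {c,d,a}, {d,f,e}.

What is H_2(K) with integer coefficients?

Fix the vertex order a < b < c < d < e < f and write every simplex with vertices in increasing order. Then dim K = 2 and the simplices of K are:

  0-simplices (6): a, b, c, d, e, f
  1-simplices (12): ab, ac, ad, bc, bd, bf, cd, ce, cf, de, df, ef
  2-simplices (6): abc, acd, bcf, bdf, cde, def

Hence C_0 ≅ Z^6, C_1 ≅ Z^12, C_2 ≅ Z^6.

Boundary ∂_1: C_1 → C_0 maps an edge to its endpoints' difference, ∂[p,q] = q − p.
As a 6×12 matrix over Z this has rank 5, with invariant factors (1,1,1,1,1).

The boundary map ∂_2: C_2 → C_1 maps a triangle to the signed sum of its edges. For instance
  ∂abc = bc − ac + ab,
  ∂cde = de − ce + cd.
The 12×6 boundary matrix has rank 6 and Smith normal form diag(1,1,1,1,1,1).

Now H_k = ker ∂_k / im ∂_{k+1}, so:

  H_2: rank ker ∂_2 − rank ∂_3 = (6 − 6) − 0 = 0, and there is no ∂_3, so H_2 = 0.

(K is a triangulation of the cylinder S^1 x I.)

H_2 = 0.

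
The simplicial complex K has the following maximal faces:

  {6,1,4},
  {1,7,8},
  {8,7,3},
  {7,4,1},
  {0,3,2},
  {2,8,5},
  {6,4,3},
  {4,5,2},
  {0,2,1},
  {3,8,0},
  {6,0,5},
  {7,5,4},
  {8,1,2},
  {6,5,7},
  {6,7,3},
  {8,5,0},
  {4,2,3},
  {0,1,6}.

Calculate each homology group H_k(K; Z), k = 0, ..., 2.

H_0 ≅ Z,  H_1 ≅ Z ⊕ Z/2,  H_2 = 0.

Fix the vertex order 0 < 1 < 2 < 3 < 4 < 5 < 6 < 7 < 8 and write every simplex with vertices in increasing order. Then dim K = 2 and the simplices of K are:

  0-simplices (9): [0], [1], [2], [3], [4], [5], [6], [7], [8]
  1-simplices (27): (27 of them)
  2-simplices (18): [0,1,2], [0,1,6], [0,2,3], [0,3,8], [0,5,6], [0,5,8], [1,2,8], [1,4,6], [1,4,7], [1,7,8], [2,3,4], [2,4,5], [2,5,8], [3,4,6], [3,6,7], [3,7,8], [4,5,7], [5,6,7]

so the chain groups are C_0 ≅ Z^9, C_1 ≅ Z^27, C_2 ≅ Z^18.

∂_1: C_1 → C_0 maps an edge to its endpoints' difference, ∂[p,q] = q − p. For instance
  ∂[2,3] = [3] − [2].
The resulting 9×27 matrix has rank 8, and its Smith normal form has invariant factors (1,1,1,1,1,1,1,1).

∂_2: C_2 → C_1 sends each 2-simplex [p,q,r] to [q,r] − [p,r] + [p,q]. For instance
  ∂[0,5,6] = [5,6] − [0,6] + [0,5],
  ∂[0,1,6] = [1,6] − [0,6] + [0,1].
The resulting 27×18 matrix has rank 18, and its Smith normal form has invariant factors (1,1,1,1,1,1,1,1,1,1,1,1,1,1,1,1,1,2).

From H_k ≅ ker(∂_k) / im(∂_{k+1}) we obtain:

  H_0: rank C_0 − rank ∂_1 = 9 − 8 = 1, and the invariant factors of ∂_1 are all 1, so H_0 ≅ Z.
  H_1: rank ker ∂_1 − rank ∂_2 = (27 − 8) − 18 = 1, and ∂_2 has invariant factor 2 > 1, so H_1 ≅ Z ⊕ Z/2.
  H_2: rank ker ∂_2 − rank ∂_3 = (18 − 18) − 0 = 0, and there is no ∂_3, so H_2 ≅ 0.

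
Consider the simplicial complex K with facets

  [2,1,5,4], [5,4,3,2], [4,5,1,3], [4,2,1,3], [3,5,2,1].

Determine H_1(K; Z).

Take the total order 1 < 2 < 3 < 4 < 5 on the vertex set. Then K (dimension 3) consists of the simplices:

  0-simplices (5): [1], [2], [3], [4], [5]
  1-simplices (10): [1,2], [1,3], [1,4], [1,5], [2,3], [2,4], [2,5], [3,4], [3,5], [4,5]
  2-simplices (10): [1,2,3], [1,2,4], [1,2,5], [1,3,4], [1,3,5], [1,4,5], [2,3,4], [2,3,5], [2,4,5], [3,4,5]
  3-simplices (5): [1,2,3,4], [1,2,3,5], [1,2,4,5], [1,3,4,5], [2,3,4,5]

Hence C_0 ≅ Z^5, C_1 ≅ Z^10, C_2 ≅ Z^10, C_3 ≅ Z^5.

∂_1: C_1 → C_0 sends each edge [p,q] (with p < q) to q − p. For instance
  ∂[1,5] = [5] − [1].
As a 5×10 matrix over Z this has rank 4, with invariant factors (1,1,1,1).

The boundary map ∂_2: C_2 → C_1 acts by ∂[p,q,r] = [q,r] − [p,r] + [p,q]. For instance
  ∂[1,3,4] = [3,4] − [1,4] + [1,3],
  ∂[1,4,5] = [4,5] − [1,5] + [1,4].
The 10×10 boundary matrix has rank 6 and Smith normal form diag(1,1,1,1,1,1).

∂_3: C_3 → C_2 sends each 3-simplex σ to the alternating sum Σ_i (−1)^i (σ with its i-th vertex removed). For instance
  ∂[1,3,4,5] = [3,4,5] − [1,4,5] + [1,3,5] − [1,3,4],
  ∂[2,3,4,5] = [3,4,5] − [2,4,5] + [2,3,5] − [2,3,4].
This gives a 10×5 integer matrix of rank 4; reducing to Smith normal form yields diagonal entries (1,1,1,1).

Now H_k = ker ∂_k / im ∂_{k+1}, so:

  H_1: rank ker ∂_1 − rank ∂_2 = (10 − 4) − 6 = 0, and the invariant factors of ∂_2 are all 1, so H_1 = 0.

H_1 ≅ 0.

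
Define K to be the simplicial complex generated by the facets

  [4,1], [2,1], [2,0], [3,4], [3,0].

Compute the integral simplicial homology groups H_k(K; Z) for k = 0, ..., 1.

Take the total order 0 < 1 < 2 < 3 < 4 on the vertex set. Then K (dimension 1) consists of the simplices:

  0-simplices (5): [0], [1], [2], [3], [4]
  1-simplices (5): [0,2], [0,3], [1,2], [1,4], [3,4]

giving chain groups C_0 ≅ Z^5, C_1 ≅ Z^5.

Boundary ∂_1: C_1 → C_0 is given by ∂[p,q] = [q] − [p].
As a 5×5 matrix over Z this has rank 4, with invariant factors (1,1,1,1).

Reading off H_k = ker ∂_k / im ∂_{k+1}:

  H_0: rank C_0 − rank ∂_1 = 5 − 4 = 1, and the invariant factors of ∂_1 are all 1, so H_0 = Z.
  H_1: rank ker ∂_1 − rank ∂_2 = (5 − 4) − 0 = 1, and there is no ∂_2, so H_1 = Z.

H_0 = Z,  H_1 = Z.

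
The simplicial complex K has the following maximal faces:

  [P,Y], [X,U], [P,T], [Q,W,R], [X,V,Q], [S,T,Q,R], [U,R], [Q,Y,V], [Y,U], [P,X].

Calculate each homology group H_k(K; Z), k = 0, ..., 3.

H_0 ≅ Z,  H_1 ≅ Z^4,  H_2 = 0,  H_3 = 0.

Take the total order P < Q < R < S < T < U < V < W < X < Y on the vertex set. Then K (dimension 3) consists of the simplices:

  0-simplices (10): P, Q, R, S, T, U, V, W, X, Y
  1-simplices (19): PT, PX, PY, QR, QS, QT, QV, QW, QX, QY, RS, RT, RU, RW, ST, UX, UY, VX, VY
  2-simplices (7): QRS, QRT, QRW, QST, QVX, QVY, RST
  3-simplices (1): QRST

Hence C_0 ≅ Z^10, C_1 ≅ Z^19, C_2 ≅ Z^7, C_3 ≅ Z^1.

The boundary map ∂_1: C_1 → C_0 sends each edge [p,q] (with p < q) to q − p.
As a 10×19 matrix over Z this has rank 9, with invariant factors (1,1,1,1,1,1,1,1,1).

∂_2: C_2 → C_1 acts by ∂[p,q,r] = [q,r] − [p,r] + [p,q]. For instance
  ∂QRS = RS − QS + QR,
  ∂QVY = VY − QY + QV.
The resulting 19×7 matrix has rank 6, and its Smith normal form has invariant factors (1,1,1,1,1,1).

Boundary ∂_3: C_3 → C_2 sends each 3-simplex σ to the alternating sum Σ_i (−1)^i (σ with its i-th vertex removed). For instance
  ∂QRST = RST − QST + QRT − QRS.
This gives a 7×1 integer matrix of rank 1; reducing to Smith normal form yields diagonal entries (1).

From H_k ≅ ker(∂_k) / im(∂_{k+1}) we obtain:

  H_0: rank C_0 − rank ∂_1 = 10 − 9 = 1, and the invariant factors of ∂_1 are all 1, so H_0 = Z.
  H_1: rank ker ∂_1 − rank ∂_2 = (19 − 9) − 6 = 4, and the invariant factors of ∂_2 are all 1, so H_1 = Z^4.
  H_2: rank ker ∂_2 − rank ∂_3 = (7 − 6) − 1 = 0, and the invariant factors of ∂_3 are all 1, so H_2 = 0.
  H_3: rank ker ∂_3 − rank ∂_4 = (1 − 1) − 0 = 0, and there is no ∂_4, so H_3 = 0.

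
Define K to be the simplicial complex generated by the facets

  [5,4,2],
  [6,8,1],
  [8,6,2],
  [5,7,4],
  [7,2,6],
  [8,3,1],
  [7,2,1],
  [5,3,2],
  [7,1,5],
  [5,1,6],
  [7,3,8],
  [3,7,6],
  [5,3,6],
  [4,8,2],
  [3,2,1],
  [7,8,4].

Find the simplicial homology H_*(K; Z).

Order the vertices as 1 < 2 < 3 < 4 < 5 < 6 < 7 < 8. Listing each simplex with vertices in this order, K has dimension 2 with simplices:

  0-simplices (8): [1], [2], [3], [4], [5], [6], [7], [8]
  1-simplices (24): (24 of them)
  2-simplices (16): [1,2,3], [1,2,7], [1,3,8], [1,5,6], [1,5,7], [1,6,8], [2,3,5], [2,4,5], [2,4,8], [2,6,7], [2,6,8], [3,5,6], [3,6,7], [3,7,8], [4,5,7], [4,7,8]

giving chain groups C_0 ≅ Z^8, C_1 ≅ Z^24, C_2 ≅ Z^16.

∂_1: C_1 → C_0 maps an edge to its endpoints' difference, ∂[p,q] = q − p. For instance
  ∂[6,7] = [7] − [6].
The resulting 8×24 matrix has rank 7, and its Smith normal form has invariant factors (1,1,1,1,1,1,1).

The boundary map ∂_2: C_2 → C_1 sends each 2-simplex [p,q,r] to [q,r] − [p,r] + [p,q]. For instance
  ∂[1,5,7] = [5,7] − [1,7] + [1,5],
  ∂[2,6,7] = [6,7] − [2,7] + [2,6].
The resulting 24×16 matrix has rank 15, and its Smith normal form has invariant factors (1,1,1,1,1,1,1,1,1,1,1,1,1,1,1).

Now H_k = ker ∂_k / im ∂_{k+1}, so:

  H_0: rank C_0 − rank ∂_1 = 8 − 7 = 1, and the invariant factors of ∂_1 are all 1, so H_0 ≅ Z.
  H_1: rank ker ∂_1 − rank ∂_2 = (24 − 7) − 15 = 2, and the invariant factors of ∂_2 are all 1, so H_1 ≅ Z^2.
  H_2: rank ker ∂_2 − rank ∂_3 = (16 − 15) − 0 = 1, and there is no ∂_3, so H_2 ≅ Z.

H_0 = Z,  H_1 = Z^2,  H_2 = Z.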